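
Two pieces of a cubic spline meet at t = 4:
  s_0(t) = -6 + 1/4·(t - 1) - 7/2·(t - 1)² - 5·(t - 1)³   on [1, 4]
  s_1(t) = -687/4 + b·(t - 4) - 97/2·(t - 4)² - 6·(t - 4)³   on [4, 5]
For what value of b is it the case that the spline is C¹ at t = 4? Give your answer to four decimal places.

s_0'(t) = 1/4 - 7·(t - 1) - 15·(t - 1)², so s_0'(4) = -623/4. On the right, s_1'(4) = b, so b = -623/4.

-155.7500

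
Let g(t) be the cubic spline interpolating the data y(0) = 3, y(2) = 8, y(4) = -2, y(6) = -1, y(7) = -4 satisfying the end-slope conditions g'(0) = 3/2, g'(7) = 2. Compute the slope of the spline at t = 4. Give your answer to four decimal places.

Write M_i for g''(x_i). With h_i = 2, 2, 2, 1 and divided differences Δ_i = 5/2, -5, 1/2, -3, the continuity of g' gives the tridiagonal system
  2·M_0 + 8·M_1 + 2·M_2 = 6(Δ_1 - Δ_0) = -45
  2·M_1 + 8·M_2 + 2·M_3 = 6(Δ_2 - Δ_1) = 33
  2·M_2 + 6·M_3 + 1·M_4 = 6(Δ_3 - Δ_2) = -21
Clamped end conditions give two more equations: 2h_0·M_0 + h_0·M_1 = 6(Δ_0 - g'(0)) = 6 and h_3·M_3 + 2h_3·M_4 = 6(g'(7) - Δ_3) = 30.
Forward elimination and back-substitution give M_0 = 1067/172, M_1 = -809/86, M_2 = 1535/172, M_3 = -421/43, M_4 = 1711/86.
On [4, 6], g'(t) = b_2 + 2c_2·(t - 4) + 3d_2·(t - 4)² with b_2 = Δ_2 - h_2(2M_2 + M_3)/6 = -94/43, c_2 = M_2/2 = 1535/344, d_2 = (M_3 - M_2)/(6h_2) = -1073/688. So g'(4) = -94/43.

-2.1860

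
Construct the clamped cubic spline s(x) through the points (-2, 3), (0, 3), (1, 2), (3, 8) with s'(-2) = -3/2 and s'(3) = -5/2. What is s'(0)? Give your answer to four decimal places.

-1.1875

With σ_i denoting the second derivative at x_i, h_i = 2, 1, 2, and Δ_i = (y_(i+1) − y_i)/h_i = 0, -1, 3:
  2·σ_0 + 6·σ_1 + 1·σ_2 = 6(Δ_1 - Δ_0) = -6
  1·σ_1 + 6·σ_2 + 2·σ_3 = 6(Δ_2 - Δ_1) = 24
Clamped end conditions give two more equations: 2h_0·σ_0 + h_0·σ_1 = 6(Δ_0 - s'(-2)) = 9 and h_2·σ_2 + 2h_2·σ_3 = 6(s'(3) - Δ_2) = -33.
Solving the tridiagonal system: σ_0 = 67/16, σ_1 = -31/8, σ_2 = 71/8, σ_3 = -203/16.
On [0, 1], s'(x) = b_1 + 2c_1·x + 3d_1·x² with b_1 = Δ_1 - h_1(2σ_1 + σ_2)/6 = -19/16, c_1 = σ_1/2 = -31/16, d_1 = (σ_2 - σ_1)/(6h_1) = 17/8. So s'(0) = -19/16.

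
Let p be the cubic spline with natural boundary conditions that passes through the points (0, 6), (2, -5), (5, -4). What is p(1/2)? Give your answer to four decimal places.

2.7031

With M_i denoting the second derivative at x_i, h_i = 2, 3, and Δ_i = (y_(i+1) − y_i)/h_i = -11/2, 1/3:
  2·M_0 + 10·M_1 + 3·M_2 = 6(Δ_1 - Δ_0) = 35
Natural end conditions: M_0 = M_2 = 0.
Solving the tridiagonal system: M_0 = 0, M_1 = 7/2, M_2 = 0.
On [0, 2], p(x) = 6 - 20/3·x + 0·x² + 7/24·x³.
With x = 1/2: p(1/2) = 173/64.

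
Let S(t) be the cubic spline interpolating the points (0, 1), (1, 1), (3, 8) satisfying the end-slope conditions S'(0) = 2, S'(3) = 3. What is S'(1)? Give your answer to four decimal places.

Write M_i for S''(x_i). With h_i = 1, 2 and divided differences Δ_i = 0, 7/2, the continuity of S' gives the tridiagonal system
  1·M_0 + 6·M_1 + 2·M_2 = 6(Δ_1 - Δ_0) = 21
Clamped end conditions give two more equations: 2h_0·M_0 + h_0·M_1 = 6(Δ_0 - S'(0)) = -12 and h_1·M_1 + 2h_1·M_2 = 6(S'(3) - Δ_1) = -3.
Forward elimination and back-substitution give M_0 = -55/6, M_1 = 19/3, M_2 = -47/12.
On [1, 3], S'(t) = b_1 + 2c_1·(t - 1) + 3d_1·(t - 1)² with b_1 = Δ_1 - h_1(2M_1 + M_2)/6 = 7/12, c_1 = M_1/2 = 19/6, d_1 = (M_2 - M_1)/(6h_1) = -41/48. So S'(1) = 7/12.

0.5833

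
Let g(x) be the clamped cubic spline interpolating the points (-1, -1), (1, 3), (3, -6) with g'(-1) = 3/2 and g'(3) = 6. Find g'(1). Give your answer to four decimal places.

Put m_i = g'' at the i-th knot. Here h = (2, 2) and Δ = (2, -9/2), so the interior equations h_(i-1)·m_(i-1) + 2(h_(i-1)+h_i)·m_i + h_i·m_(i+1) = 6(Δ_i − Δ_(i-1)) read
  2·m_0 + 8·m_1 + 2·m_2 = 6(Δ_1 - Δ_0) = -39
Clamped end conditions give two more equations: 2h_0·m_0 + h_0·m_1 = 6(Δ_0 - g'(-1)) = 3 and h_1·m_1 + 2h_1·m_2 = 6(g'(3) - Δ_1) = 63.
Forward elimination and back-substitution give m_0 = 27/4, m_1 = -12, m_2 = 87/4.
On [1, 3], g'(x) = b_1 + 2c_1·(x - 1) + 3d_1·(x - 1)² with b_1 = Δ_1 - h_1(2m_1 + m_2)/6 = -15/4, c_1 = m_1/2 = -6, d_1 = (m_2 - m_1)/(6h_1) = 45/16. So g'(1) = -15/4.

-3.7500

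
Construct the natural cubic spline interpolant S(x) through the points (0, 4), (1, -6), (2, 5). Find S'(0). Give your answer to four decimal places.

Let σ_i = S''(x_i). Step sizes h_i = 1, 1; slopes of the chords Δ_i = (y_(i+1) - y_i)/h_i = -10, 11.
  1·σ_0 + 4·σ_1 + 1·σ_2 = 6(Δ_1 - Δ_0) = 126
Natural end conditions: σ_0 = σ_2 = 0.
Solving: σ_0 = 0, σ_1 = 63/2, σ_2 = 0.
On [0, 1], S'(x) = b_0 + 2c_0·x + 3d_0·x² with b_0 = Δ_0 - h_0(2σ_0 + σ_1)/6 = -61/4, c_0 = σ_0/2 = 0, d_0 = (σ_1 - σ_0)/(6h_0) = 21/4. So S'(0) = -61/4.

-15.2500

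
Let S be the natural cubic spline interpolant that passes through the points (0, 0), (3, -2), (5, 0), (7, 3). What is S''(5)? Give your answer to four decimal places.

0.1316

With σ_i denoting the second derivative at x_i, h_i = 3, 2, 2, and Δ_i = (y_(i+1) − y_i)/h_i = -2/3, 1, 3/2:
  3·σ_0 + 10·σ_1 + 2·σ_2 = 6(Δ_1 - Δ_0) = 10
  2·σ_1 + 8·σ_2 + 2·σ_3 = 6(Δ_2 - Δ_1) = 3
Natural end conditions: σ_0 = σ_3 = 0.
Solving: σ_0 = 0, σ_1 = 37/38, σ_2 = 5/38, σ_3 = 0.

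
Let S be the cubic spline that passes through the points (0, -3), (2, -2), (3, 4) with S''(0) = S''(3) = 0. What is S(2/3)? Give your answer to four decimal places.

-3.7531

Write m_i for S''(x_i). With h_i = 2, 1 and divided differences Δ_i = 1/2, 6, the continuity of S' gives the tridiagonal system
  2·m_0 + 6·m_1 + 1·m_2 = 6(Δ_1 - Δ_0) = 33
Natural end conditions: m_0 = m_2 = 0.
Solving the tridiagonal system: m_0 = 0, m_1 = 11/2, m_2 = 0.
On [0, 2], S(t) = -3 - 4/3·t + 0·t² + 11/24·t³.
With t = 2/3: S(2/3) = -304/81.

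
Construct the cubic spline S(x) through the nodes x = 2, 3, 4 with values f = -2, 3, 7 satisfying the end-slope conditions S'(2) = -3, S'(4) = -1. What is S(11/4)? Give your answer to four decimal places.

0.9883

Put M_i = S'' at the i-th knot. Here h = (1, 1) and Δ = (5, 4), so the interior equations h_(i-1)·M_(i-1) + 2(h_(i-1)+h_i)·M_i + h_i·M_(i+1) = 6(Δ_i − Δ_(i-1)) read
  1·M_0 + 4·M_1 + 1·M_2 = 6(Δ_1 - Δ_0) = -6
Clamped end conditions give two more equations: 2h_0·M_0 + h_0·M_1 = 6(Δ_0 - S'(2)) = 48 and h_1·M_1 + 2h_1·M_2 = 6(S'(4) - Δ_1) = -30.
Forward elimination and back-substitution give M_0 = 53/2, M_1 = -5, M_2 = -25/2.
On [2, 3], S(x) = -2 - 3·(x - 2) + 53/4·(x - 2)² - 21/4·(x - 2)³.
With (x - 2) = 3/4: S(11/4) = 253/256.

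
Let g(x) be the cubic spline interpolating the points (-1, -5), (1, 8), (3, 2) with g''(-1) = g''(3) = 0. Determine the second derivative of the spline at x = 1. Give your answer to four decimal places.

-7.1250

Let σ_i = g''(x_i). Step sizes h_i = 2, 2; slopes of the chords Δ_i = (y_(i+1) - y_i)/h_i = 13/2, -3.
  2·σ_0 + 8·σ_1 + 2·σ_2 = 6(Δ_1 - Δ_0) = -57
Natural end conditions: σ_0 = σ_2 = 0.
Solving: σ_0 = 0, σ_1 = -57/8, σ_2 = 0.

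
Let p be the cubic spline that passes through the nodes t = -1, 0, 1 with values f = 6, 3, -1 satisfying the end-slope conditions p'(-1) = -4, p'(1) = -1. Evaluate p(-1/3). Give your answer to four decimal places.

4.0741

Put σ_i = p'' at the i-th knot. Here h = (1, 1) and Δ = (-3, -4), so the interior equations h_(i-1)·σ_(i-1) + 2(h_(i-1)+h_i)·σ_i + h_i·σ_(i+1) = 6(Δ_i − Δ_(i-1)) read
  1·σ_0 + 4·σ_1 + 1·σ_2 = 6(Δ_1 - Δ_0) = -6
Clamped end conditions give two more equations: 2h_0·σ_0 + h_0·σ_1 = 6(Δ_0 - p'(-1)) = 6 and h_1·σ_1 + 2h_1·σ_2 = 6(p'(1) - Δ_1) = 18.
Forward elimination and back-substitution give σ_0 = 6, σ_1 = -6, σ_2 = 12.
On [-1, 0], p(t) = 6 - 4·(t + 1) + 3·(t + 1)² - 2·(t + 1)³.
With (t + 1) = 2/3: p(-1/3) = 110/27.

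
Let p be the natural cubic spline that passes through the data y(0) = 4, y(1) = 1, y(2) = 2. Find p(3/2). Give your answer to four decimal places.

Write M_i for p''(x_i). With h_i = 1, 1 and divided differences Δ_i = -3, 1, the continuity of p' gives the tridiagonal system
  1·M_0 + 4·M_1 + 1·M_2 = 6(Δ_1 - Δ_0) = 24
Natural end conditions: M_0 = M_2 = 0.
Solving the tridiagonal system: M_0 = 0, M_1 = 6, M_2 = 0.
On [1, 2], p(x) = 1 - 1·(x - 1) + 3·(x - 1)² - 1·(x - 1)³.
With (x - 1) = 1/2: p(3/2) = 9/8.

1.1250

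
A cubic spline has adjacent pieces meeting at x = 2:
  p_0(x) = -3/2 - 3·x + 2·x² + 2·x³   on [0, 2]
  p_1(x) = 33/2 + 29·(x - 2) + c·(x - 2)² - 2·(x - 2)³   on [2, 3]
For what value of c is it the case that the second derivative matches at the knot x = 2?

p_0''(x) = 4 + 12·x, so p_0''(2) = 28. On the right, p_1''(2) = 2c, so c = 14.

14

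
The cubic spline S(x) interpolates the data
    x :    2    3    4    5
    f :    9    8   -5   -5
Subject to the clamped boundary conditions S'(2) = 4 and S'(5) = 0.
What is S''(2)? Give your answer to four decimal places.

With m_i denoting the second derivative at x_i, h_i = 1, 1, 1, and Δ_i = (y_(i+1) − y_i)/h_i = -1, -13, 0:
  1·m_0 + 4·m_1 + 1·m_2 = 6(Δ_1 - Δ_0) = -72
  1·m_1 + 4·m_2 + 1·m_3 = 6(Δ_2 - Δ_1) = 78
Clamped end conditions give two more equations: 2h_0·m_0 + h_0·m_1 = 6(Δ_0 - S'(2)) = -30 and h_2·m_2 + 2h_2·m_3 = 6(S'(5) - Δ_2) = 0.
Forward elimination and back-substitution give m_0 = -8/3, m_1 = -74/3, m_2 = 88/3, m_3 = -44/3.

-2.6667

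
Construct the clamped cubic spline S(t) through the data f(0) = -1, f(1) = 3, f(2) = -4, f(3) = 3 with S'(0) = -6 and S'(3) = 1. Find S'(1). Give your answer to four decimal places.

-0.7333

With M_i denoting the second derivative at x_i, h_i = 1, 1, 1, and Δ_i = (y_(i+1) − y_i)/h_i = 4, -7, 7:
  1·M_0 + 4·M_1 + 1·M_2 = 6(Δ_1 - Δ_0) = -66
  1·M_1 + 4·M_2 + 1·M_3 = 6(Δ_2 - Δ_1) = 84
Clamped end conditions give two more equations: 2h_0·M_0 + h_0·M_1 = 6(Δ_0 - S'(0)) = 60 and h_2·M_2 + 2h_2·M_3 = 6(S'(3) - Δ_2) = -36.
Solving the tridiagonal system: M_0 = 742/15, M_1 = -584/15, M_2 = 604/15, M_3 = -572/15.
On [1, 2], S'(t) = b_1 + 2c_1·(t - 1) + 3d_1·(t - 1)² with b_1 = Δ_1 - h_1(2M_1 + M_2)/6 = -11/15, c_1 = M_1/2 = -292/15, d_1 = (M_2 - M_1)/(6h_1) = 66/5. So S'(1) = -11/15.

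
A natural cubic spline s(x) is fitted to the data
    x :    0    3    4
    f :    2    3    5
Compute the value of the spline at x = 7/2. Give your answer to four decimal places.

Let M_i = s''(x_i). Step sizes h_i = 3, 1; slopes of the chords Δ_i = (y_(i+1) - y_i)/h_i = 1/3, 2.
  3·M_0 + 8·M_1 + 1·M_2 = 6(Δ_1 - Δ_0) = 10
Natural end conditions: M_0 = M_2 = 0.
Hence M_0 = 0, M_1 = 5/4, M_2 = 0.
On [3, 4], s(x) = 3 + 19/12·(x - 3) + 5/8·(x - 3)² - 5/24·(x - 3)³.
With (x - 3) = 1/2: s(7/2) = 251/64.

3.9219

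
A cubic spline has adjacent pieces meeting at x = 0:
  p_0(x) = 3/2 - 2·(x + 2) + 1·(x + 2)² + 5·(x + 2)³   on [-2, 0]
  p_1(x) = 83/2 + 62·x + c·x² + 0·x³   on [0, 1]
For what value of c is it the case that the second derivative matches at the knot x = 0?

p_0''(x) = 2 + 30·(x + 2), so p_0''(0) = 62. On the right, p_1''(0) = 2c, so c = 31.

31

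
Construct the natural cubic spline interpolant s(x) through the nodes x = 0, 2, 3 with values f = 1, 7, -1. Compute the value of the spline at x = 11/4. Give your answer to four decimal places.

1.4297

With M_i denoting the second derivative at x_i, h_i = 2, 1, and Δ_i = (y_(i+1) − y_i)/h_i = 3, -8:
  2·M_0 + 6·M_1 + 1·M_2 = 6(Δ_1 - Δ_0) = -66
Natural end conditions: M_0 = M_2 = 0.
Hence M_0 = 0, M_1 = -11, M_2 = 0.
On [2, 3], s(x) = 7 - 13/3·(x - 2) - 11/2·(x - 2)² + 11/6·(x - 2)³.
With (x - 2) = 3/4: s(11/4) = 183/128.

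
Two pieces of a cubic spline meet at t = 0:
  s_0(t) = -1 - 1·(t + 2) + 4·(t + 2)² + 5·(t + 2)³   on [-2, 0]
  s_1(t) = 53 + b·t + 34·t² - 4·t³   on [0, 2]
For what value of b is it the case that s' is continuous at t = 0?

s_0'(t) = -1 + 8·(t + 2) + 15·(t + 2)², so s_0'(0) = 75. On the right, s_1'(0) = b, so b = 75.

75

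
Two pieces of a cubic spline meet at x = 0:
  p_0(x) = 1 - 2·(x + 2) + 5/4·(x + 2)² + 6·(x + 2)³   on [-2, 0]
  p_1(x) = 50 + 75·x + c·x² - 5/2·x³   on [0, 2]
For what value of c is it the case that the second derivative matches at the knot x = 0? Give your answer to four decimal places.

37.2500

p_0''(x) = 5/2 + 36·(x + 2), so p_0''(0) = 149/2. On the right, p_1''(0) = 2c, so c = 149/4.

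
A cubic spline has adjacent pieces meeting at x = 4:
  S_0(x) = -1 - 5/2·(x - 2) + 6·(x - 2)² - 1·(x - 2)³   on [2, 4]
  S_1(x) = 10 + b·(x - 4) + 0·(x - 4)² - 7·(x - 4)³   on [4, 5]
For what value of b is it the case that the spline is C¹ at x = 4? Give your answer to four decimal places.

9.5000

S_0'(x) = -5/2 + 12·(x - 2) - 3·(x - 2)², so S_0'(4) = 19/2. On the right, S_1'(4) = b, so b = 19/2.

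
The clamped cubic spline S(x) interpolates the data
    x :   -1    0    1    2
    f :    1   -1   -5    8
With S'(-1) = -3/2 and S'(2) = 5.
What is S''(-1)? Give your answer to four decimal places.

Write M_i for S''(x_i). With h_i = 1, 1, 1 and divided differences Δ_i = -2, -4, 13, the continuity of S' gives the tridiagonal system
  1·M_0 + 4·M_1 + 1·M_2 = 6(Δ_1 - Δ_0) = -12
  1·M_1 + 4·M_2 + 1·M_3 = 6(Δ_2 - Δ_1) = 102
Clamped end conditions give two more equations: 2h_0·M_0 + h_0·M_1 = 6(Δ_0 - S'(-1)) = -3 and h_2·M_2 + 2h_2·M_3 = 6(S'(2) - Δ_2) = -48.
Solving the tridiagonal system: M_0 = 86/15, M_1 = -217/15, M_2 = 602/15, M_3 = -661/15.

5.7333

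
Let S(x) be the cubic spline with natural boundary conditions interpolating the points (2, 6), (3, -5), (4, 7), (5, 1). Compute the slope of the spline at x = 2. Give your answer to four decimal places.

With M_i denoting the second derivative at x_i, h_i = 1, 1, 1, and Δ_i = (y_(i+1) − y_i)/h_i = -11, 12, -6:
  1·M_0 + 4·M_1 + 1·M_2 = 6(Δ_1 - Δ_0) = 138
  1·M_1 + 4·M_2 + 1·M_3 = 6(Δ_2 - Δ_1) = -108
Natural end conditions: M_0 = M_3 = 0.
Forward elimination and back-substitution give M_0 = 0, M_1 = 44, M_2 = -38, M_3 = 0.
On [2, 3], S'(x) = b_0 + 2c_0·(x - 2) + 3d_0·(x - 2)² with b_0 = Δ_0 - h_0(2M_0 + M_1)/6 = -55/3, c_0 = M_0/2 = 0, d_0 = (M_1 - M_0)/(6h_0) = 22/3. So S'(2) = -55/3.

-18.3333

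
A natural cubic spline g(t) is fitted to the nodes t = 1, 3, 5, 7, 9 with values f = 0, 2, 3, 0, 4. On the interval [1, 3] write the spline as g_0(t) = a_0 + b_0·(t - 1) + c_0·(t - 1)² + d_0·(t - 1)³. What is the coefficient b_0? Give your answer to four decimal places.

0.9286

Put M_i = g'' at the i-th knot. Here h = (2, 2, 2, 2) and Δ = (1, 1/2, -3/2, 2), so the interior equations h_(i-1)·M_(i-1) + 2(h_(i-1)+h_i)·M_i + h_i·M_(i+1) = 6(Δ_i − Δ_(i-1)) read
  2·M_0 + 8·M_1 + 2·M_2 = 6(Δ_1 - Δ_0) = -3
  2·M_1 + 8·M_2 + 2·M_3 = 6(Δ_2 - Δ_1) = -12
  2·M_2 + 8·M_3 + 2·M_4 = 6(Δ_3 - Δ_2) = 21
Natural end conditions: M_0 = M_4 = 0.
Solving: M_0 = 0, M_1 = 3/14, M_2 = -33/14, M_3 = 45/14, M_4 = 0.
On [1, 3], with g_0(t) = a_0 + b_0·(t - 1) + c_0·(t - 1)² + d_0·(t - 1)³: c_0 = M_0/2 = 0, d_0 = (M_1 - M_0)/(6h_0) = 1/56, b_0 = Δ_0 - h_0(2M_0 + M_1)/6 = 13/14.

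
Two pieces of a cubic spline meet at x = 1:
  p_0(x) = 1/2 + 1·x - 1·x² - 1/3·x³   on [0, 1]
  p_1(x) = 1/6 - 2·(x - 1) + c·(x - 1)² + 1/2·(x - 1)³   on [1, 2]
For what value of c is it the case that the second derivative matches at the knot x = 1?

p_0''(x) = -2 - 2·x, so p_0''(1) = -4. On the right, p_1''(1) = 2c, so c = -2.

-2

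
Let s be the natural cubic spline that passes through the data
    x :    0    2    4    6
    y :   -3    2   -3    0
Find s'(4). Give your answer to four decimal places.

-1.3000

With σ_i denoting the second derivative at x_i, h_i = 2, 2, 2, and Δ_i = (y_(i+1) − y_i)/h_i = 5/2, -5/2, 3/2:
  2·σ_0 + 8·σ_1 + 2·σ_2 = 6(Δ_1 - Δ_0) = -30
  2·σ_1 + 8·σ_2 + 2·σ_3 = 6(Δ_2 - Δ_1) = 24
Natural end conditions: σ_0 = σ_3 = 0.
Solving the tridiagonal system: σ_0 = 0, σ_1 = -24/5, σ_2 = 21/5, σ_3 = 0.
On [4, 6], s'(x) = b_2 + 2c_2·(x - 4) + 3d_2·(x - 4)² with b_2 = Δ_2 - h_2(2σ_2 + σ_3)/6 = -13/10, c_2 = σ_2/2 = 21/10, d_2 = (σ_3 - σ_2)/(6h_2) = -7/20. So s'(4) = -13/10.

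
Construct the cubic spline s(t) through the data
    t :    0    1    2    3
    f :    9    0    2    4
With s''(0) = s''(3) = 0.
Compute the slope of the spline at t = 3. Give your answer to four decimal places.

1.2667

Let σ_i = s''(x_i). Step sizes h_i = 1, 1, 1; slopes of the chords Δ_i = (y_(i+1) - y_i)/h_i = -9, 2, 2.
  1·σ_0 + 4·σ_1 + 1·σ_2 = 6(Δ_1 - Δ_0) = 66
  1·σ_1 + 4·σ_2 + 1·σ_3 = 6(Δ_2 - Δ_1) = 0
Natural end conditions: σ_0 = σ_3 = 0.
Solving: σ_0 = 0, σ_1 = 88/5, σ_2 = -22/5, σ_3 = 0.
On [2, 3], s'(t) = b_2 + 2c_2·(t - 2) + 3d_2·(t - 2)² with b_2 = Δ_2 - h_2(2σ_2 + σ_3)/6 = 52/15, c_2 = σ_2/2 = -11/5, d_2 = (σ_3 - σ_2)/(6h_2) = 11/15. So s'(3) = 19/15.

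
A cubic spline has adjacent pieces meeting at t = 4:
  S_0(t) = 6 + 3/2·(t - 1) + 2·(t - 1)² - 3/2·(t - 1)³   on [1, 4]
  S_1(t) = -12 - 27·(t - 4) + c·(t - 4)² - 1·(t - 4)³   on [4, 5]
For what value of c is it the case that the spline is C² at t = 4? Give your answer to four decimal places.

-11.5000

S_0''(t) = 4 - 9·(t - 1), so S_0''(4) = -23. On the right, S_1''(4) = 2c, so c = -23/2.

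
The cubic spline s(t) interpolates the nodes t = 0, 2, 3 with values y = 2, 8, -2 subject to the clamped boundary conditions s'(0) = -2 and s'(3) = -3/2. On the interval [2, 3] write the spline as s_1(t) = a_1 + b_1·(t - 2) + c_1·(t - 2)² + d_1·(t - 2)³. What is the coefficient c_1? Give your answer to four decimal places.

-13.1667

Write M_i for s''(x_i). With h_i = 2, 1 and divided differences Δ_i = 3, -10, the continuity of s' gives the tridiagonal system
  2·M_0 + 6·M_1 + 1·M_2 = 6(Δ_1 - Δ_0) = -78
Clamped end conditions give two more equations: 2h_0·M_0 + h_0·M_1 = 6(Δ_0 - s'(0)) = 30 and h_1·M_1 + 2h_1·M_2 = 6(s'(3) - Δ_1) = 51.
Solving: M_0 = 62/3, M_1 = -79/3, M_2 = 116/3.
On [2, 3], with s_1(t) = a_1 + b_1·(t - 2) + c_1·(t - 2)² + d_1·(t - 2)³: c_1 = M_1/2 = -79/6, d_1 = (M_2 - M_1)/(6h_1) = 65/6, b_1 = Δ_1 - h_1(2M_1 + M_2)/6 = -23/3.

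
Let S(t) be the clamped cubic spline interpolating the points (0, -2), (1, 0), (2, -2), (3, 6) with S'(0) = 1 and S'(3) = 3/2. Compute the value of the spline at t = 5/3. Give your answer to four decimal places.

Put M_i = S'' at the i-th knot. Here h = (1, 1, 1) and Δ = (2, -2, 8), so the interior equations h_(i-1)·M_(i-1) + 2(h_(i-1)+h_i)·M_i + h_i·M_(i+1) = 6(Δ_i − Δ_(i-1)) read
  1·M_0 + 4·M_1 + 1·M_2 = 6(Δ_1 - Δ_0) = -24
  1·M_1 + 4·M_2 + 1·M_3 = 6(Δ_2 - Δ_1) = 60
Clamped end conditions give two more equations: 2h_0·M_0 + h_0·M_1 = 6(Δ_0 - S'(0)) = 6 and h_2·M_2 + 2h_2·M_3 = 6(S'(3) - Δ_2) = -39.
Solving the tridiagonal system: M_0 = 161/15, M_1 = -232/15, M_2 = 407/15, M_3 = -496/15.
On [1, 2], S(t) = 0 - 41/30·(t - 1) - 116/15·(t - 1)² + 71/10·(t - 1)³.
With (t - 1) = 2/3: S(5/3) = -101/45.

-2.2444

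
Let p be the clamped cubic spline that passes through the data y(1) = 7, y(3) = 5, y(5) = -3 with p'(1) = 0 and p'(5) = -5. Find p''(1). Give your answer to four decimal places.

-0.5000

Write M_i for p''(x_i). With h_i = 2, 2 and divided differences Δ_i = -1, -4, the continuity of p' gives the tridiagonal system
  2·M_0 + 8·M_1 + 2·M_2 = 6(Δ_1 - Δ_0) = -18
Clamped end conditions give two more equations: 2h_0·M_0 + h_0·M_1 = 6(Δ_0 - p'(1)) = -6 and h_1·M_1 + 2h_1·M_2 = 6(p'(5) - Δ_1) = -6.
Forward elimination and back-substitution give M_0 = -1/2, M_1 = -2, M_2 = -1/2.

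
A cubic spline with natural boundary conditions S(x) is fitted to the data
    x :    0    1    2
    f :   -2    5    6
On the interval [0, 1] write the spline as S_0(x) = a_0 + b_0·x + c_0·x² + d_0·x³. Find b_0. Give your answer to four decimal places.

Put M_i = S'' at the i-th knot. Here h = (1, 1) and Δ = (7, 1), so the interior equations h_(i-1)·M_(i-1) + 2(h_(i-1)+h_i)·M_i + h_i·M_(i+1) = 6(Δ_i − Δ_(i-1)) read
  1·M_0 + 4·M_1 + 1·M_2 = 6(Δ_1 - Δ_0) = -36
Natural end conditions: M_0 = M_2 = 0.
Solving: M_0 = 0, M_1 = -9, M_2 = 0.
On [0, 1], with S_0(x) = a_0 + b_0·x + c_0·x² + d_0·x³: c_0 = M_0/2 = 0, d_0 = (M_1 - M_0)/(6h_0) = -3/2, b_0 = Δ_0 - h_0(2M_0 + M_1)/6 = 17/2.

8.5000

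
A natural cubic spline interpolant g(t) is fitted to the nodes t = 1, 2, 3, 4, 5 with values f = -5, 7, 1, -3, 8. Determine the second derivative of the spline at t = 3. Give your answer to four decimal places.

4.7143

With M_i denoting the second derivative at x_i, h_i = 1, 1, 1, 1, and Δ_i = (y_(i+1) − y_i)/h_i = 12, -6, -4, 11:
  1·M_0 + 4·M_1 + 1·M_2 = 6(Δ_1 - Δ_0) = -108
  1·M_1 + 4·M_2 + 1·M_3 = 6(Δ_2 - Δ_1) = 12
  1·M_2 + 4·M_3 + 1·M_4 = 6(Δ_3 - Δ_2) = 90
Natural end conditions: M_0 = M_4 = 0.
Solving the tridiagonal system: M_0 = 0, M_1 = -789/28, M_2 = 33/7, M_3 = 597/28, M_4 = 0.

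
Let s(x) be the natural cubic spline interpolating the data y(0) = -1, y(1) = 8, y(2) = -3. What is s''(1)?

-30

Let M_i = s''(x_i). Step sizes h_i = 1, 1; slopes of the chords Δ_i = (y_(i+1) - y_i)/h_i = 9, -11.
  1·M_0 + 4·M_1 + 1·M_2 = 6(Δ_1 - Δ_0) = -120
Natural end conditions: M_0 = M_2 = 0.
Hence M_0 = 0, M_1 = -30, M_2 = 0.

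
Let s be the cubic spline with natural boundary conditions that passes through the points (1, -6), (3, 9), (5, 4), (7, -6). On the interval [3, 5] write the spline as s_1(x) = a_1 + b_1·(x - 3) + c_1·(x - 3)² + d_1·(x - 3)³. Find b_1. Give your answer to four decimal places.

2.5000

With M_i denoting the second derivative at x_i, h_i = 2, 2, 2, and Δ_i = (y_(i+1) − y_i)/h_i = 15/2, -5/2, -5:
  2·M_0 + 8·M_1 + 2·M_2 = 6(Δ_1 - Δ_0) = -60
  2·M_1 + 8·M_2 + 2·M_3 = 6(Δ_2 - Δ_1) = -15
Natural end conditions: M_0 = M_3 = 0.
Solving: M_0 = 0, M_1 = -15/2, M_2 = 0, M_3 = 0.
On [3, 5], with s_1(x) = a_1 + b_1·(x - 3) + c_1·(x - 3)² + d_1·(x - 3)³: c_1 = M_1/2 = -15/4, d_1 = (M_2 - M_1)/(6h_1) = 5/8, b_1 = Δ_1 - h_1(2M_1 + M_2)/6 = 5/2.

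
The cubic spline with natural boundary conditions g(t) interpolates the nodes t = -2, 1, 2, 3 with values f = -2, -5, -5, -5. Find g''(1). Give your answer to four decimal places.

Let m_i = g''(x_i). Step sizes h_i = 3, 1, 1; slopes of the chords Δ_i = (y_(i+1) - y_i)/h_i = -1, 0, 0.
  3·m_0 + 8·m_1 + 1·m_2 = 6(Δ_1 - Δ_0) = 6
  1·m_1 + 4·m_2 + 1·m_3 = 6(Δ_2 - Δ_1) = 0
Natural end conditions: m_0 = m_3 = 0.
Solving: m_0 = 0, m_1 = 24/31, m_2 = -6/31, m_3 = 0.

0.7742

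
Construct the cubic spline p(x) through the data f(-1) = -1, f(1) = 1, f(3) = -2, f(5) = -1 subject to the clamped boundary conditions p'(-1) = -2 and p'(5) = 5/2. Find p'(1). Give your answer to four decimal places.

0.5000

With M_i denoting the second derivative at x_i, h_i = 2, 2, 2, and Δ_i = (y_(i+1) − y_i)/h_i = 1, -3/2, 1/2:
  2·M_0 + 8·M_1 + 2·M_2 = 6(Δ_1 - Δ_0) = -15
  2·M_1 + 8·M_2 + 2·M_3 = 6(Δ_2 - Δ_1) = 12
Clamped end conditions give two more equations: 2h_0·M_0 + h_0·M_1 = 6(Δ_0 - p'(-1)) = 18 and h_2·M_2 + 2h_2·M_3 = 6(p'(5) - Δ_2) = 12.
Solving: M_0 = 13/2, M_1 = -4, M_2 = 2, M_3 = 2.
On [1, 3], p'(x) = b_1 + 2c_1·(x - 1) + 3d_1·(x - 1)² with b_1 = Δ_1 - h_1(2M_1 + M_2)/6 = 1/2, c_1 = M_1/2 = -2, d_1 = (M_2 - M_1)/(6h_1) = 1/2. So p'(1) = 1/2.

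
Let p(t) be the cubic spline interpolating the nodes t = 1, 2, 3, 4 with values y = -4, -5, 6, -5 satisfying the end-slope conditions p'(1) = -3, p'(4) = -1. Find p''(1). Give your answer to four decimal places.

-11.4667

With M_i denoting the second derivative at x_i, h_i = 1, 1, 1, and Δ_i = (y_(i+1) − y_i)/h_i = -1, 11, -11:
  1·M_0 + 4·M_1 + 1·M_2 = 6(Δ_1 - Δ_0) = 72
  1·M_1 + 4·M_2 + 1·M_3 = 6(Δ_2 - Δ_1) = -132
Clamped end conditions give two more equations: 2h_0·M_0 + h_0·M_1 = 6(Δ_0 - p'(1)) = 12 and h_2·M_2 + 2h_2·M_3 = 6(p'(4) - Δ_2) = 60.
Hence M_0 = -172/15, M_1 = 524/15, M_2 = -844/15, M_3 = 872/15.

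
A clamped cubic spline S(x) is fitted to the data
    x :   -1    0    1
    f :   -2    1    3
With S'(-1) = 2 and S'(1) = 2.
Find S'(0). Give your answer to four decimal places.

Let σ_i = S''(x_i). Step sizes h_i = 1, 1; slopes of the chords Δ_i = (y_(i+1) - y_i)/h_i = 3, 2.
  1·σ_0 + 4·σ_1 + 1·σ_2 = 6(Δ_1 - Δ_0) = -6
Clamped end conditions give two more equations: 2h_0·σ_0 + h_0·σ_1 = 6(Δ_0 - S'(-1)) = 6 and h_1·σ_1 + 2h_1·σ_2 = 6(S'(1) - Δ_1) = 0.
Hence σ_0 = 9/2, σ_1 = -3, σ_2 = 3/2.
On [0, 1], S'(x) = b_1 + 2c_1·x + 3d_1·x² with b_1 = Δ_1 - h_1(2σ_1 + σ_2)/6 = 11/4, c_1 = σ_1/2 = -3/2, d_1 = (σ_2 - σ_1)/(6h_1) = 3/4. So S'(0) = 11/4.

2.7500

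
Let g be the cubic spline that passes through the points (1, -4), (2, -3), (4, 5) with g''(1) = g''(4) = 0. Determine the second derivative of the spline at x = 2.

With M_i denoting the second derivative at x_i, h_i = 1, 2, and Δ_i = (y_(i+1) − y_i)/h_i = 1, 4:
  1·M_0 + 6·M_1 + 2·M_2 = 6(Δ_1 - Δ_0) = 18
Natural end conditions: M_0 = M_2 = 0.
Forward elimination and back-substitution give M_0 = 0, M_1 = 3, M_2 = 0.

3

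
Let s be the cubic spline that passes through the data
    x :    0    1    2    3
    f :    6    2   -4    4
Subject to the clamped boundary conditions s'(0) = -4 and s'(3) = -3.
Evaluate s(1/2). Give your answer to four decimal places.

4.4417

Put M_i = s'' at the i-th knot. Here h = (1, 1, 1) and Δ = (-4, -6, 8), so the interior equations h_(i-1)·M_(i-1) + 2(h_(i-1)+h_i)·M_i + h_i·M_(i+1) = 6(Δ_i − Δ_(i-1)) read
  1·M_0 + 4·M_1 + 1·M_2 = 6(Δ_1 - Δ_0) = -12
  1·M_1 + 4·M_2 + 1·M_3 = 6(Δ_2 - Δ_1) = 84
Clamped end conditions give two more equations: 2h_0·M_0 + h_0·M_1 = 6(Δ_0 - s'(0)) = 0 and h_2·M_2 + 2h_2·M_3 = 6(s'(3) - Δ_2) = -66.
Forward elimination and back-substitution give M_0 = 106/15, M_1 = -212/15, M_2 = 562/15, M_3 = -776/15.
On [0, 1], s(x) = 6 - 4·x + 53/15·x² - 53/15·x³.
With x = 1/2: s(1/2) = 533/120.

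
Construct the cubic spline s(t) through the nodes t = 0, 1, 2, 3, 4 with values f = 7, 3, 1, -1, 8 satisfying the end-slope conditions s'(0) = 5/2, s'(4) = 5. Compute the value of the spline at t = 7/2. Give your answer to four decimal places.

With M_i denoting the second derivative at x_i, h_i = 1, 1, 1, 1, and Δ_i = (y_(i+1) − y_i)/h_i = -4, -2, -2, 9:
  1·M_0 + 4·M_1 + 1·M_2 = 6(Δ_1 - Δ_0) = 12
  1·M_1 + 4·M_2 + 1·M_3 = 6(Δ_2 - Δ_1) = 0
  1·M_2 + 4·M_3 + 1·M_4 = 6(Δ_3 - Δ_2) = 66
Clamped end conditions give two more equations: 2h_0·M_0 + h_0·M_1 = 6(Δ_0 - s'(0)) = -39 and h_3·M_3 + 2h_3·M_4 = 6(s'(4) - Δ_3) = -24.
Forward elimination and back-substitution give M_0 = -1417/56, M_1 = 325/28, M_2 = -73/8, M_3 = 697/28, M_4 = -1369/56.
On [3, 4], s(t) = -1 + 535/112·(t - 3) + 697/56·(t - 3)² - 921/112·(t - 3)³.
With (t - 3) = 1/2: s(7/2) = 3111/896.

3.4721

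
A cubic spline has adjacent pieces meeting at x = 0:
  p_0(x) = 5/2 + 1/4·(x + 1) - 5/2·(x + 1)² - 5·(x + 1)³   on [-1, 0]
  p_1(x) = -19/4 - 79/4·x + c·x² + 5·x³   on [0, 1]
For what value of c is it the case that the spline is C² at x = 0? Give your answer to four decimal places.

p_0''(x) = -5 - 30·(x + 1), so p_0''(0) = -35. On the right, p_1''(0) = 2c, so c = -35/2.

-17.5000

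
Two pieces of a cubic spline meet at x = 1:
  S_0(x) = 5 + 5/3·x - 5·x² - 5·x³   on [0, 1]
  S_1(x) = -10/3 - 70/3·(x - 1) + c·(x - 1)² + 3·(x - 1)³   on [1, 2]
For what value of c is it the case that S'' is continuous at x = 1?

-20

S_0''(x) = -10 - 30·x, so S_0''(1) = -40. On the right, S_1''(1) = 2c, so c = -20.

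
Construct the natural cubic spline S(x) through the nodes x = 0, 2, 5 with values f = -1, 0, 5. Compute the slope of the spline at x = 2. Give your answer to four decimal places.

0.9667

With M_i denoting the second derivative at x_i, h_i = 2, 3, and Δ_i = (y_(i+1) − y_i)/h_i = 1/2, 5/3:
  2·M_0 + 10·M_1 + 3·M_2 = 6(Δ_1 - Δ_0) = 7
Natural end conditions: M_0 = M_2 = 0.
Hence M_0 = 0, M_1 = 7/10, M_2 = 0.
On [2, 5], S'(x) = b_1 + 2c_1·(x - 2) + 3d_1·(x - 2)² with b_1 = Δ_1 - h_1(2M_1 + M_2)/6 = 29/30, c_1 = M_1/2 = 7/20, d_1 = (M_2 - M_1)/(6h_1) = -7/180. So S'(2) = 29/30.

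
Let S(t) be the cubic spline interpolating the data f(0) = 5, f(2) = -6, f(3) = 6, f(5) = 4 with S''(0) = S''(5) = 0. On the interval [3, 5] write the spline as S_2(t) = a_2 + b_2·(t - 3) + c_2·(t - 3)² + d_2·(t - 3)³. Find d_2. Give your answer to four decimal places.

Let m_i = S''(x_i). Step sizes h_i = 2, 1, 2; slopes of the chords Δ_i = (y_(i+1) - y_i)/h_i = -11/2, 12, -1.
  2·m_0 + 6·m_1 + 1·m_2 = 6(Δ_1 - Δ_0) = 105
  1·m_1 + 6·m_2 + 2·m_3 = 6(Δ_2 - Δ_1) = -78
Natural end conditions: m_0 = m_3 = 0.
Solving the tridiagonal system: m_0 = 0, m_1 = 708/35, m_2 = -573/35, m_3 = 0.
On [3, 5], with S_2(t) = a_2 + b_2·(t - 3) + c_2·(t - 3)² + d_2·(t - 3)³: c_2 = m_2/2 = -573/70, d_2 = (m_3 - m_2)/(6h_2) = 191/140, b_2 = Δ_2 - h_2(2m_2 + m_3)/6 = 347/35.

1.3643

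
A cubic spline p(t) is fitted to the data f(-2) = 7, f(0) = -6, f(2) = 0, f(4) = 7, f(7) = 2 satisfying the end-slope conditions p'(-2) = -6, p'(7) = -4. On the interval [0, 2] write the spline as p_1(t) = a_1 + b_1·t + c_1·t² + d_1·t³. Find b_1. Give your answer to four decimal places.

Put M_i = p'' at the i-th knot. Here h = (2, 2, 2, 3) and Δ = (-13/2, 3, 7/2, -5/3), so the interior equations h_(i-1)·M_(i-1) + 2(h_(i-1)+h_i)·M_i + h_i·M_(i+1) = 6(Δ_i − Δ_(i-1)) read
  2·M_0 + 8·M_1 + 2·M_2 = 6(Δ_1 - Δ_0) = 57
  2·M_1 + 8·M_2 + 2·M_3 = 6(Δ_2 - Δ_1) = 3
  2·M_2 + 10·M_3 + 3·M_4 = 6(Δ_3 - Δ_2) = -31
Clamped end conditions give two more equations: 2h_0·M_0 + h_0·M_1 = 6(Δ_0 - p'(-2)) = -3 and h_3·M_3 + 2h_3·M_4 = 6(p'(7) - Δ_3) = -14.
Forward elimination and back-substitution give M_0 = -703/138, M_1 = 1199/138, M_2 = -80/69, M_3 = -176/69, M_4 = -73/69.
On [0, 2], with p_1(t) = a_1 + b_1·t + c_1·t² + d_1·t³: c_1 = M_1/2 = 1199/276, d_1 = (M_2 - M_1)/(6h_1) = -151/184, b_1 = Δ_1 - h_1(2M_1 + M_2)/6 = -166/69.

-2.4058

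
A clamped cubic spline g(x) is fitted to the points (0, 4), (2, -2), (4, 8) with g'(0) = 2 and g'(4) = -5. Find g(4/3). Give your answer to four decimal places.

Put M_i = g'' at the i-th knot. Here h = (2, 2) and Δ = (-3, 5), so the interior equations h_(i-1)·M_(i-1) + 2(h_(i-1)+h_i)·M_i + h_i·M_(i+1) = 6(Δ_i − Δ_(i-1)) read
  2·M_0 + 8·M_1 + 2·M_2 = 6(Δ_1 - Δ_0) = 48
Clamped end conditions give two more equations: 2h_0·M_0 + h_0·M_1 = 6(Δ_0 - g'(0)) = -30 and h_1·M_1 + 2h_1·M_2 = 6(g'(4) - Δ_1) = -60.
Solving the tridiagonal system: M_0 = -61/4, M_1 = 31/2, M_2 = -91/4.
On [0, 2], g(x) = 4 + 2·x - 61/8·x² + 41/16·x³.
With x = 4/3: g(4/3) = -22/27.

-0.8148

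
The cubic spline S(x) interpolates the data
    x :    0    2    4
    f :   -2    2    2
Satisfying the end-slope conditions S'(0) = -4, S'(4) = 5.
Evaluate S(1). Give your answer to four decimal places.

-1.3125

With σ_i denoting the second derivative at x_i, h_i = 2, 2, and Δ_i = (y_(i+1) − y_i)/h_i = 2, 0:
  2·σ_0 + 8·σ_1 + 2·σ_2 = 6(Δ_1 - Δ_0) = -12
Clamped end conditions give two more equations: 2h_0·σ_0 + h_0·σ_1 = 6(Δ_0 - S'(0)) = 36 and h_1·σ_1 + 2h_1·σ_2 = 6(S'(4) - Δ_1) = 30.
Forward elimination and back-substitution give σ_0 = 51/4, σ_1 = -15/2, σ_2 = 45/4.
On [0, 2], S(x) = -2 - 4·x + 51/8·x² - 27/16·x³.
With x = 1: S(1) = -21/16.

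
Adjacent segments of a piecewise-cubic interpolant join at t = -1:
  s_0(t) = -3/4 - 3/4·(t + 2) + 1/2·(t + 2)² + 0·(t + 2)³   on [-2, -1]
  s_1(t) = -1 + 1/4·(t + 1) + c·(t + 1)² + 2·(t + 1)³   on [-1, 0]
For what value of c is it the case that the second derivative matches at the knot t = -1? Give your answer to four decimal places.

0.5000

s_0''(t) = 1 + 0·(t + 2), so s_0''(-1) = 1. On the right, s_1''(-1) = 2c, so c = 1/2.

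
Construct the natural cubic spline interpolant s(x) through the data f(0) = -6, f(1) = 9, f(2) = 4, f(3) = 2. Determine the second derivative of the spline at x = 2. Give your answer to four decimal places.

12.8000

Let σ_i = s''(x_i). Step sizes h_i = 1, 1, 1; slopes of the chords Δ_i = (y_(i+1) - y_i)/h_i = 15, -5, -2.
  1·σ_0 + 4·σ_1 + 1·σ_2 = 6(Δ_1 - Δ_0) = -120
  1·σ_1 + 4·σ_2 + 1·σ_3 = 6(Δ_2 - Δ_1) = 18
Natural end conditions: σ_0 = σ_3 = 0.
Hence σ_0 = 0, σ_1 = -166/5, σ_2 = 64/5, σ_3 = 0.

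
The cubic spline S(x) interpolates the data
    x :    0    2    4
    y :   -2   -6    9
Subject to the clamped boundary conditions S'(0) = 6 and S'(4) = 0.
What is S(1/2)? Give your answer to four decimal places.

-1.1836

With m_i denoting the second derivative at x_i, h_i = 2, 2, and Δ_i = (y_(i+1) − y_i)/h_i = -2, 15/2:
  2·m_0 + 8·m_1 + 2·m_2 = 6(Δ_1 - Δ_0) = 57
Clamped end conditions give two more equations: 2h_0·m_0 + h_0·m_1 = 6(Δ_0 - S'(0)) = -48 and h_1·m_1 + 2h_1·m_2 = 6(S'(4) - Δ_1) = -45.
Solving the tridiagonal system: m_0 = -165/8, m_1 = 69/4, m_2 = -159/8.
On [0, 2], S(x) = -2 + 6·x - 165/16·x² + 101/32·x³.
With x = 1/2: S(1/2) = -303/256.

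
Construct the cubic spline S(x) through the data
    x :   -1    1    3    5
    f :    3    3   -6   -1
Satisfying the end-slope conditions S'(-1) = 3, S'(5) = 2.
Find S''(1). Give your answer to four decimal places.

-4.7333

With m_i denoting the second derivative at x_i, h_i = 2, 2, 2, and Δ_i = (y_(i+1) − y_i)/h_i = 0, -9/2, 5/2:
  2·m_0 + 8·m_1 + 2·m_2 = 6(Δ_1 - Δ_0) = -27
  2·m_1 + 8·m_2 + 2·m_3 = 6(Δ_2 - Δ_1) = 42
Clamped end conditions give two more equations: 2h_0·m_0 + h_0·m_1 = 6(Δ_0 - S'(-1)) = -18 and h_2·m_2 + 2h_2·m_3 = 6(S'(5) - Δ_2) = -3.
Hence m_0 = -32/15, m_1 = -71/15, m_2 = 227/30, m_3 = -68/15.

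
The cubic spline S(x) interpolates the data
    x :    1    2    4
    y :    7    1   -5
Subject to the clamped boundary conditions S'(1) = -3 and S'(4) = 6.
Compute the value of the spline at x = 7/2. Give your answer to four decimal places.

-6.4531

Put M_i = S'' at the i-th knot. Here h = (1, 2) and Δ = (-6, -3), so the interior equations h_(i-1)·M_(i-1) + 2(h_(i-1)+h_i)·M_i + h_i·M_(i+1) = 6(Δ_i − Δ_(i-1)) read
  1·M_0 + 6·M_1 + 2·M_2 = 6(Δ_1 - Δ_0) = 18
Clamped end conditions give two more equations: 2h_0·M_0 + h_0·M_1 = 6(Δ_0 - S'(1)) = -18 and h_1·M_1 + 2h_1·M_2 = 6(S'(4) - Δ_1) = 54.
Hence M_0 = -9, M_1 = 0, M_2 = 27/2.
On [2, 4], S(x) = 1 - 15/2·(x - 2) + 0·(x - 2)² + 9/8·(x - 2)³.
With (x - 2) = 3/2: S(7/2) = -413/64.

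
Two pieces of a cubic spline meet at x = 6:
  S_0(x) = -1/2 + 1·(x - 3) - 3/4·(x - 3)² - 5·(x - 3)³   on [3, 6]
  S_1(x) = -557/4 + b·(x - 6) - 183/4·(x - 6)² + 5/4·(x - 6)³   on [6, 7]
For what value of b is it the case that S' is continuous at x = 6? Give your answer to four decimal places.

S_0'(x) = 1 - 3/2·(x - 3) - 15·(x - 3)², so S_0'(6) = -277/2. On the right, S_1'(6) = b, so b = -277/2.

-138.5000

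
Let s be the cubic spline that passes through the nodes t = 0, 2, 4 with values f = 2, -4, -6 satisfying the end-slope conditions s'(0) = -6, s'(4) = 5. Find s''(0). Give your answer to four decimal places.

5.7500

Put m_i = s'' at the i-th knot. Here h = (2, 2) and Δ = (-3, -1), so the interior equations h_(i-1)·m_(i-1) + 2(h_(i-1)+h_i)·m_i + h_i·m_(i+1) = 6(Δ_i − Δ_(i-1)) read
  2·m_0 + 8·m_1 + 2·m_2 = 6(Δ_1 - Δ_0) = 12
Clamped end conditions give two more equations: 2h_0·m_0 + h_0·m_1 = 6(Δ_0 - s'(0)) = 18 and h_1·m_1 + 2h_1·m_2 = 6(s'(4) - Δ_1) = 36.
Forward elimination and back-substitution give m_0 = 23/4, m_1 = -5/2, m_2 = 41/4.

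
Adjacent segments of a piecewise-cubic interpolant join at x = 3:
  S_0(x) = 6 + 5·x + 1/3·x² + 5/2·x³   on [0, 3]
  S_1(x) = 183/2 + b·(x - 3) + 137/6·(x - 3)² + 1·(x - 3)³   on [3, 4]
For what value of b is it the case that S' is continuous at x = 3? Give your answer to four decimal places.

S_0'(x) = 5 + 2/3·x + 15/2·x², so S_0'(3) = 149/2. On the right, S_1'(3) = b, so b = 149/2.

74.5000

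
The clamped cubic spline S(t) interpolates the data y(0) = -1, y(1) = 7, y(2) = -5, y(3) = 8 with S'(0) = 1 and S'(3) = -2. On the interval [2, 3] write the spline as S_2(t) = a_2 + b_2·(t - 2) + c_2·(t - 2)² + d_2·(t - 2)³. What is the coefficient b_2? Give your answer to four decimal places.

2.2000

Let M_i = S''(x_i). Step sizes h_i = 1, 1, 1; slopes of the chords Δ_i = (y_(i+1) - y_i)/h_i = 8, -12, 13.
  1·M_0 + 4·M_1 + 1·M_2 = 6(Δ_1 - Δ_0) = -120
  1·M_1 + 4·M_2 + 1·M_3 = 6(Δ_2 - Δ_1) = 150
Clamped end conditions give two more equations: 2h_0·M_0 + h_0·M_1 = 6(Δ_0 - S'(0)) = 42 and h_2·M_2 + 2h_2·M_3 = 6(S'(3) - Δ_2) = -90.
Solving the tridiagonal system: M_0 = 258/5, M_1 = -306/5, M_2 = 366/5, M_3 = -408/5.
On [2, 3], with S_2(t) = a_2 + b_2·(t - 2) + c_2·(t - 2)² + d_2·(t - 2)³: c_2 = M_2/2 = 183/5, d_2 = (M_3 - M_2)/(6h_2) = -129/5, b_2 = Δ_2 - h_2(2M_2 + M_3)/6 = 11/5.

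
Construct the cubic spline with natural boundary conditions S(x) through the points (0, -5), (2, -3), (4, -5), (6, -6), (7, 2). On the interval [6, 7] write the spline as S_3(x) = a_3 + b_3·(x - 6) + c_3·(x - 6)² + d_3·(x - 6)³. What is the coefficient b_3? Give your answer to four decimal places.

Write M_i for S''(x_i). With h_i = 2, 2, 2, 1 and divided differences Δ_i = 1, -1, -1/2, 8, the continuity of S' gives the tridiagonal system
  2·M_0 + 8·M_1 + 2·M_2 = 6(Δ_1 - Δ_0) = -12
  2·M_1 + 8·M_2 + 2·M_3 = 6(Δ_2 - Δ_1) = 3
  2·M_2 + 6·M_3 + 1·M_4 = 6(Δ_3 - Δ_2) = 51
Natural end conditions: M_0 = M_4 = 0.
Solving the tridiagonal system: M_0 = 0, M_1 = -45/41, M_2 = -66/41, M_3 = 741/82, M_4 = 0.
On [6, 7], with S_3(x) = a_3 + b_3·(x - 6) + c_3·(x - 6)² + d_3·(x - 6)³: c_3 = M_3/2 = 741/164, d_3 = (M_4 - M_3)/(6h_3) = -247/164, b_3 = Δ_3 - h_3(2M_3 + M_4)/6 = 409/82.

4.9878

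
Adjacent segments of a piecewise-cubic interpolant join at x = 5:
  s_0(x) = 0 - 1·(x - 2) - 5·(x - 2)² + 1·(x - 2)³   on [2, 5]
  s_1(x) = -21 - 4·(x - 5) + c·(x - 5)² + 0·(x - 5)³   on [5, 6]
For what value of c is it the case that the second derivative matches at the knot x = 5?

s_0''(x) = -10 + 6·(x - 2), so s_0''(5) = 8. On the right, s_1''(5) = 2c, so c = 4.

4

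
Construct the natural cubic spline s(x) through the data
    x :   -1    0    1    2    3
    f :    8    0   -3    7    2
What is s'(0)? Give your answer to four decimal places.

Let σ_i = s''(x_i). Step sizes h_i = 1, 1, 1, 1; slopes of the chords Δ_i = (y_(i+1) - y_i)/h_i = -8, -3, 10, -5.
  1·σ_0 + 4·σ_1 + 1·σ_2 = 6(Δ_1 - Δ_0) = 30
  1·σ_1 + 4·σ_2 + 1·σ_3 = 6(Δ_2 - Δ_1) = 78
  1·σ_2 + 4·σ_3 + 1·σ_4 = 6(Δ_3 - Δ_2) = -90
Natural end conditions: σ_0 = σ_4 = 0.
Solving: σ_0 = 0, σ_1 = 6/7, σ_2 = 186/7, σ_3 = -204/7, σ_4 = 0.
On [0, 1], s'(x) = b_1 + 2c_1·x + 3d_1·x² with b_1 = Δ_1 - h_1(2σ_1 + σ_2)/6 = -54/7, c_1 = σ_1/2 = 3/7, d_1 = (σ_2 - σ_1)/(6h_1) = 30/7. So s'(0) = -54/7.

-7.7143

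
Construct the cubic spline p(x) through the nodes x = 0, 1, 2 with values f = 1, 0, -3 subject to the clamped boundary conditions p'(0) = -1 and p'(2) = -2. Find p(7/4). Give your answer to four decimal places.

-2.3555

Put σ_i = p'' at the i-th knot. Here h = (1, 1) and Δ = (-1, -3), so the interior equations h_(i-1)·σ_(i-1) + 2(h_(i-1)+h_i)·σ_i + h_i·σ_(i+1) = 6(Δ_i − Δ_(i-1)) read
  1·σ_0 + 4·σ_1 + 1·σ_2 = 6(Δ_1 - Δ_0) = -12
Clamped end conditions give two more equations: 2h_0·σ_0 + h_0·σ_1 = 6(Δ_0 - p'(0)) = 0 and h_1·σ_1 + 2h_1·σ_2 = 6(p'(2) - Δ_1) = 6.
Forward elimination and back-substitution give σ_0 = 5/2, σ_1 = -5, σ_2 = 11/2.
On [1, 2], p(x) = 0 - 9/4·(x - 1) - 5/2·(x - 1)² + 7/4·(x - 1)³.
With (x - 1) = 3/4: p(7/4) = -603/256.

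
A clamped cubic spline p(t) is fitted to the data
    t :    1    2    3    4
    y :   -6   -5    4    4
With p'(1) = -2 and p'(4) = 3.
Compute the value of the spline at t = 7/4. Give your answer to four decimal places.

-6.2250

Let M_i = p''(x_i). Step sizes h_i = 1, 1, 1; slopes of the chords Δ_i = (y_(i+1) - y_i)/h_i = 1, 9, 0.
  1·M_0 + 4·M_1 + 1·M_2 = 6(Δ_1 - Δ_0) = 48
  1·M_1 + 4·M_2 + 1·M_3 = 6(Δ_2 - Δ_1) = -54
Clamped end conditions give two more equations: 2h_0·M_0 + h_0·M_1 = 6(Δ_0 - p'(1)) = 18 and h_2·M_2 + 2h_2·M_3 = 6(p'(4) - Δ_2) = 18.
Hence M_0 = 2/15, M_1 = 266/15, M_2 = -346/15, M_3 = 308/15.
On [1, 2], p(t) = -6 - 2·(t - 1) + 1/15·(t - 1)² + 44/15·(t - 1)³.
With (t - 1) = 3/4: p(7/4) = -249/40.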